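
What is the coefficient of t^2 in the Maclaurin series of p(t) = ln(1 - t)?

Compute the successive derivatives at the expansion point and divide by k!.
[t^0] = 0;  [t^1] = -1;  [t^2] = -1/2.

-1/2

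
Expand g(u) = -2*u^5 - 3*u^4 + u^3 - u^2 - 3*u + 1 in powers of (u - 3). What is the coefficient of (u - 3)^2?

-694

Apply the Taylor formula c_k = f^(k)(a)/k!.
g(3) = -719
g′(3) = -1116
g′′(3) = -1388
So c_2 = g′′(3)/2! = -694.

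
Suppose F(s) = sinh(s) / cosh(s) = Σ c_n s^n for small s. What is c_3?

Divide the numerator series by the denominator series (power-series long division).
So c_3 = F′′′(0)/3! = -1/3.

-1/3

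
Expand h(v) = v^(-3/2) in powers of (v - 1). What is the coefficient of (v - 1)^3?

Compute the successive derivatives at the expansion point and divide by k!.
[(v - 1)^0] = 1;  [(v - 1)^1] = -3/2;  [(v - 1)^2] = 15/8;  [(v - 1)^3] = -35/16.

-35/16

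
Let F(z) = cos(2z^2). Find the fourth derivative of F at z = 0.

From the series, [z^4] F = -2; multiply by 4! = 24 to get -48.

-48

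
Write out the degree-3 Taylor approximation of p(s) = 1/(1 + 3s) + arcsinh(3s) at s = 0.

-63*s^3/2 + 9*s^2 + 1

Expand each term separately and add.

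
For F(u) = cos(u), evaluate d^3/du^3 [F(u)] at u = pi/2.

The coefficient of (u - pi/2)^3 in the expansion is 1/6, so F′′′(pi/2) = 3! * (1/6) = 1.

1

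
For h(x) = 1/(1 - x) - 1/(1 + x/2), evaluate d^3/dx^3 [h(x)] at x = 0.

Expand each term separately and add.
The coefficient of x^3 in the expansion is 9/8, so h′′′(0) = 3! * (9/8) = 27/4.

27/4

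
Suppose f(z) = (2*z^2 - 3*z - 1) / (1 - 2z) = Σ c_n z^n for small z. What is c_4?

-32

Shift and add copies of the series according to the polynomial's terms.
f(0) = -1
f′(0) = -5
f′′(0) = -16
f′′′(0) = -96
f^(4)(0) = -768
Then c_k = f^(k)(0)/k! gives each Taylor coefficient.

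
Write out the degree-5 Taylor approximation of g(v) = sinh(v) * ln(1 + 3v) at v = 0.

Expand each factor separately, then convolve coefficients.
g(0) = 0
g′(0) = 0
g′′(0) = 6
g′′′(0) = -27
g^(4)(0) = 228
g^(5)(0) = -2520

-21*v^5 + 19*v^4/2 - 9*v^3/2 + 3*v^2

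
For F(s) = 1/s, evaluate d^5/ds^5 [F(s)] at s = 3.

-40/243

Use the known series and substitute for the argument.
From the series, [(s - 3)^5] F = -1/729; multiply by 5! = 120 to get -40/243.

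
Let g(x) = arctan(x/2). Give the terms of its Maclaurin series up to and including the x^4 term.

g(0) = 0
g′(0) = 1/2
g′′(0) = 0
g′′′(0) = -1/4
g^(4)(0) = 0
Then c_k = g^(k)(0)/k! gives each Taylor coefficient.

-x^3/24 + x/2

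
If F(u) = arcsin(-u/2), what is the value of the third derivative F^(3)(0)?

-1/8

The coefficient of u^3 in the expansion is -1/48, so F′′′(0) = 3! * (-1/48) = -1/8.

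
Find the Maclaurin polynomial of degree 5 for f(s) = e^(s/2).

Compute the successive derivatives at the expansion point and divide by k!.
[s^0] = 1;  [s^1] = 1/2;  [s^2] = 1/8;  [s^3] = 1/48;  [s^4] = 1/384;  [s^5] = 1/3840.

s^5/3840 + s^4/384 + s^3/48 + s^2/8 + s/2 + 1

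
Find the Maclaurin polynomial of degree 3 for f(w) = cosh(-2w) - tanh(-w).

-w^3/3 + 2*w^2 + w + 1

Expand each term separately and add.
f(0) = 1
f′(0) = 1
f′′(0) = 4
f′′′(0) = -2
Dividing each by k! gives the coefficients c_0, ..., c_3.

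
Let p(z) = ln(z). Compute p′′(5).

-1/25

The coefficient of (z - 5)^2 in the expansion is -1/50, so p′′(5) = 2! * (-1/50) = -1/25.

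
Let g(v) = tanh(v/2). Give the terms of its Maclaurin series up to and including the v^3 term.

Apply the Taylor formula c_k = f^(k)(a)/k!.
[v^0] = 0;  [v^1] = 1/2;  [v^2] = 0;  [v^3] = -1/24.

-v^3/24 + v/2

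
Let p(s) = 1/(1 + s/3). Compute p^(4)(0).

Apply the Taylor formula c_k = f^(k)(a)/k!.
From the series, [s^4] p = 1/81; multiply by 4! = 24 to get 8/27.

8/27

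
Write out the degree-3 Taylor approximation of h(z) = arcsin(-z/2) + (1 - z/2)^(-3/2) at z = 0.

Combine the two series term by term.
h(0) = 1
h′(0) = 1/4
h′′(0) = 15/16
h′′′(0) = 97/64
Then c_k = h^(k)(0)/k! gives each Taylor coefficient.

97*z^3/384 + 15*z^2/32 + z/4 + 1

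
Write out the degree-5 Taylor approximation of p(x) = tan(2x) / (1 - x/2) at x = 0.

607*x^5/120 + 19*x^4/12 + 19*x^3/6 + x^2 + 2*x

Write out both Maclaurin series and multiply, keeping only the needed powers.
[x^0] = 0;  [x^1] = 2;  [x^2] = 1;  [x^3] = 19/6;  [x^4] = 19/12;  [x^5] = 607/120.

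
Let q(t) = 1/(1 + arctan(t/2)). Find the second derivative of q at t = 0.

1/2

Compose series: expand the inner function first, then feed it into the outer expansion.
The coefficient of t^2 in the expansion is 1/4, so q′′(0) = 2! * (1/4) = 1/2.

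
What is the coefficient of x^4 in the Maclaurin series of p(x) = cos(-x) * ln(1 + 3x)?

Take the Cauchy product of the two expansions.
p(0) = 0
p′(0) = 3
p′′(0) = -9
p′′′(0) = 45
p^(4)(0) = -432

-18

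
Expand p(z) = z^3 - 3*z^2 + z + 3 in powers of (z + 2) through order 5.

p(-2) = -19
p′(-2) = 25
p′′(-2) = -18
p′′′(-2) = 6
p^(4)(-2) = 0
p^(5)(-2) = 0
Then c_k = p^(k)(-2)/k! gives each Taylor coefficient.

(z + 2)^3 - 9*(z + 2)^2 + 25*(z + 2) - 19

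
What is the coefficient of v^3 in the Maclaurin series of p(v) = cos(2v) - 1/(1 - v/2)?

Add the two expansions coefficient-wise.
[v^0] = 0;  [v^1] = -1/2;  [v^2] = -9/4;  [v^3] = -1/8.

-1/8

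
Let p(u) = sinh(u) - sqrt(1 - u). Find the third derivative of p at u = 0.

Expand each term separately and add.
From the series, [u^3] p = 11/48; multiply by 3! = 6 to get 11/8.

11/8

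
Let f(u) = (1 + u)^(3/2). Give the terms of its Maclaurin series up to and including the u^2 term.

f(0) = 1
f′(0) = 3/2
f′′(0) = 3/4

3*u^2/8 + 3*u/2 + 1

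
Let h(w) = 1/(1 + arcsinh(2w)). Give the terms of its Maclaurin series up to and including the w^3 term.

-20*w^3/3 + 4*w^2 - 2*w + 1

Let u equal the inner series; expand the outer function in u and truncate.
[w^0] = 1;  [w^1] = -2;  [w^2] = 4;  [w^3] = -20/3.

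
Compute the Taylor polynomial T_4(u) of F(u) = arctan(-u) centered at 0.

u^3/3 - u

F(0) = 0
F′(0) = -1
F′′(0) = 0
F′′′(0) = 2
F^(4)(0) = 0
Dividing each by k! gives the coefficients c_0, ..., c_4.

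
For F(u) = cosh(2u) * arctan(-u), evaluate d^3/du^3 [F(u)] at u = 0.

Expand each factor separately, then convolve coefficients.
From the series, [u^3] F = -5/3; multiply by 3! = 6 to get -10.

-10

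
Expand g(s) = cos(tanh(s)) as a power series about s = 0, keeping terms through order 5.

Substitute the inner expansion into the outer series and collect powers.
g(0) = 1
g′(0) = 0
g′′(0) = -1
g′′′(0) = 0
g^(4)(0) = 9
g^(5)(0) = 0
Dividing each by k! gives the coefficients c_0, ..., c_5.

3*s^4/8 - s^2/2 + 1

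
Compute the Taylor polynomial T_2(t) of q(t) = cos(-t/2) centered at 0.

Apply the Taylor formula c_k = f^(k)(a)/k!.
q(0) = 1
q′(0) = 0
q′′(0) = -1/4

1 - t^2/8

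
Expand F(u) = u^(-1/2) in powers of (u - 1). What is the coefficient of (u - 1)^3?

-5/16

F(1) = 1
F′(1) = -1/2
F′′(1) = 3/4
F′′′(1) = -15/8
Then c_k = F^(k)(1)/k! gives each Taylor coefficient.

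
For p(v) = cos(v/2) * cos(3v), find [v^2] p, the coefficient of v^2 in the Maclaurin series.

-37/8

Expand each factor separately, then convolve coefficients.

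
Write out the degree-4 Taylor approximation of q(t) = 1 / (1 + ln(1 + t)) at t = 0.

Write 1/(1+u) = 1 - u + u^2 - u^3 + ... and substitute the series for u.
q(0) = 1
q′(0) = -1
q′′(0) = 3
q′′′(0) = -14
q^(4)(0) = 88
Then c_k = q^(k)(0)/k! gives each Taylor coefficient.

11*t^4/3 - 7*t^3/3 + 3*t^2/2 - t + 1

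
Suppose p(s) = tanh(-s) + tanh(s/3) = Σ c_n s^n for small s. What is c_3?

Expand each term separately and add.
p(0) = 0
p′(0) = -2/3
p′′(0) = 0
p′′′(0) = 52/27
The Taylor polynomial is Σ p^(k)(0)/k! · s^k.

26/81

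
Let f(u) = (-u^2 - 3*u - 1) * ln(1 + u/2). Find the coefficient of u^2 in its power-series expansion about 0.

-11/8

Distribute the polynomial across the series and collect like powers.
So c_2 = f′′(0)/2! = -11/8.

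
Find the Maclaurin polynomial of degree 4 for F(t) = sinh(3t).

9*t^3/2 + 3*t

F(0) = 0
F′(0) = 3
F′′(0) = 0
F′′′(0) = 27
F^(4)(0) = 0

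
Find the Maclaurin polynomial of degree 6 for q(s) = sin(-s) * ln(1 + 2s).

-215*s^6/36 + 11*s^5/3 - 7*s^4/3 + 2*s^3 - 2*s^2

Write out both Maclaurin series and multiply, keeping only the needed powers.
[s^0] = 0;  [s^1] = 0;  [s^2] = -2;  [s^3] = 2;  [s^4] = -7/3;  [s^5] = 11/3;  [s^6] = -215/36.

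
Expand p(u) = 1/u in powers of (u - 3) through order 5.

-(u - 3)^5/729 + (u - 3)^4/243 - (u - 3)^3/81 + (u - 3)^2/27 - (u - 3)/9 + 1/3

p(3) = 1/3
p′(3) = -1/9
p′′(3) = 2/27
p′′′(3) = -2/27
p^(4)(3) = 8/81
p^(5)(3) = -40/243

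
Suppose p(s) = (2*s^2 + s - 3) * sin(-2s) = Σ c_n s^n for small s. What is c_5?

Distribute the polynomial across the series and collect like powers.
[s^0] = 0;  [s^1] = 6;  [s^2] = -2;  [s^3] = -8;  [s^4] = 4/3;  [s^5] = 52/15.

52/15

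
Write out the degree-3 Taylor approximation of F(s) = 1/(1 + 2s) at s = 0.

F(0) = 1
F′(0) = -2
F′′(0) = 8
F′′′(0) = -48

-8*s^3 + 4*s^2 - 2*s + 1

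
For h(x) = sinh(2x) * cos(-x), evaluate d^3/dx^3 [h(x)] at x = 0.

2

Take the Cauchy product of the two expansions.
The coefficient of x^3 in the expansion is 1/3, so h′′′(0) = 3! * (1/3) = 2.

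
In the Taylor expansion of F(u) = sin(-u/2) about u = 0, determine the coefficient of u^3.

1/48

F(0) = 0
F′(0) = -1/2
F′′(0) = 0
F′′′(0) = 1/8
So c_3 = F′′′(0)/3! = 1/48.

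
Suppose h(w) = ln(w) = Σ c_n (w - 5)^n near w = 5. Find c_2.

h(5) = ln(5)
h′(5) = 1/5
h′′(5) = -1/25

-1/50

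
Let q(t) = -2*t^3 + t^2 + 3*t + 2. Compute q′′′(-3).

-12

From the series, [(t + 3)^3] q = -2; multiply by 3! = 6 to get -12.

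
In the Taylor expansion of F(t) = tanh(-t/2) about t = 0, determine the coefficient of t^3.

1/24

Apply the Taylor formula c_k = f^(k)(a)/k!.
F(0) = 0
F′(0) = -1/2
F′′(0) = 0
F′′′(0) = 1/4
So c_3 = F′′′(0)/3! = 1/24.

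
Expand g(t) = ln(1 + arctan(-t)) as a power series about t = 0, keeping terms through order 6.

-4*t^6/45 - t^5/15 + t^4/12 - t^2/2 - t

Let u equal the inner series; expand the outer function in u and truncate.
g(0) = 0
g′(0) = -1
g′′(0) = -1
g′′′(0) = 0
g^(4)(0) = 2
g^(5)(0) = -8
g^(6)(0) = -64
Dividing each by k! gives the coefficients c_0, ..., c_6.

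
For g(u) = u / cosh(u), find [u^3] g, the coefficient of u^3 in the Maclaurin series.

Invert the denominator's series and multiply.
g(0) = 0
g′(0) = 1
g′′(0) = 0
g′′′(0) = -3
So c_3 = g′′′(0)/3! = -1/2.

-1/2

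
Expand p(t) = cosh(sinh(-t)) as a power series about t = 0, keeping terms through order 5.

Substitute the inner expansion into the outer series and collect powers.
p(0) = 1
p′(0) = 0
p′′(0) = 1
p′′′(0) = 0
p^(4)(0) = 5
p^(5)(0) = 0

5*t^4/24 + t^2/2 + 1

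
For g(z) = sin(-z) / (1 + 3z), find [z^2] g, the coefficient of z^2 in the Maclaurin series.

Multiply the two series term by term and collect like powers.
g(0) = 0
g′(0) = -1
g′′(0) = 6
The Taylor polynomial is Σ g^(k)(0)/k! · z^k.

3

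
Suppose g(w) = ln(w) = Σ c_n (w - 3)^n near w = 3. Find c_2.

-1/18

Apply the Taylor formula c_k = f^(k)(a)/k!.
[(w - 3)^0] = ln(3);  [(w - 3)^1] = 1/3;  [(w - 3)^2] = -1/18.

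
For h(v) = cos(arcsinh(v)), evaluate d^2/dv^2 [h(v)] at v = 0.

-1

Substitute the inner expansion into the outer series and collect powers.
From the series, [v^2] h = -1/2; multiply by 2! = 2 to get -1.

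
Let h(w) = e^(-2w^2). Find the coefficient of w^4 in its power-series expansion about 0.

h(0) = 1
h′(0) = 0
h′′(0) = -4
h′′′(0) = 0
h^(4)(0) = 48

2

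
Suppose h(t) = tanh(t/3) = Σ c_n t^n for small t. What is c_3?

-1/81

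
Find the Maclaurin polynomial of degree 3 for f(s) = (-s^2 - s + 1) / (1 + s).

-s^3 + s^2 - 2*s + 1

Multiply each power in the prefactor through the base expansion.
f(0) = 1
f′(0) = -2
f′′(0) = 2
f′′′(0) = -6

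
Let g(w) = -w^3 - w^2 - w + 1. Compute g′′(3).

-20

Apply the Taylor formula c_k = f^(k)(a)/k!.
The coefficient of (w - 3)^2 in the expansion is -10, so g′′(3) = 2! * (-10) = -20.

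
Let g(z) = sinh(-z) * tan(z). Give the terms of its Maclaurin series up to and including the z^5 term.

Write out both Maclaurin series and multiply, keeping only the needed powers.
g(0) = 0
g′(0) = 0
g′′(0) = -2
g′′′(0) = 0
g^(4)(0) = -12
g^(5)(0) = 0

-z^4/2 - z^2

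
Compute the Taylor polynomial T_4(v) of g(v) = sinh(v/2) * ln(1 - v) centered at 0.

Write out both Maclaurin series and multiply, keeping only the needed powers.
[v^0] = 0;  [v^1] = 0;  [v^2] = -1/2;  [v^3] = -1/4;  [v^4] = -3/16.

-3*v^4/16 - v^3/4 - v^2/2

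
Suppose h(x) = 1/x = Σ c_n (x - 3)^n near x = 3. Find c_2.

1/27

h(3) = 1/3
h′(3) = -1/9
h′′(3) = 2/27
So c_2 = h′′(3)/2! = 1/27.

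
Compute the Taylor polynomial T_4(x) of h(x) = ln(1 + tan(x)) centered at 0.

-7*x^4/12 + 2*x^3/3 - x^2/2 + x

Let u equal the inner series; expand the outer function in u and truncate.
[x^0] = 0;  [x^1] = 1;  [x^2] = -1/2;  [x^3] = 2/3;  [x^4] = -7/12.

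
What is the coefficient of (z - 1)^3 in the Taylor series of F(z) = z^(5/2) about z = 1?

5/16

Apply the Taylor formula c_k = f^(k)(a)/k!.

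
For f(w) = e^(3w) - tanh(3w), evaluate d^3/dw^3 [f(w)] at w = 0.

Expand each term separately and add.
The coefficient of w^3 in the expansion is 27/2, so f′′′(0) = 3! * (27/2) = 81.

81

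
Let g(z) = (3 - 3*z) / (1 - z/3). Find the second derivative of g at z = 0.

-4/3

Distribute the polynomial across the series and collect like powers.
The coefficient of z^2 in the expansion is -2/3, so g′′(0) = 2! * (-2/3) = -4/3.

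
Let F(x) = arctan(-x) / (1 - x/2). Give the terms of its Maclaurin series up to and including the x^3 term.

Take the Cauchy product of the two expansions.
F(0) = 0
F′(0) = -1
F′′(0) = -1
F′′′(0) = 1/2
Dividing each by k! gives the coefficients c_0, ..., c_3.

x^3/12 - x^2/2 - x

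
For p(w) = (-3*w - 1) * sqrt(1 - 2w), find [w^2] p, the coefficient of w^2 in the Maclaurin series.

Multiply each power in the prefactor through the base expansion.
p(0) = -1
p′(0) = -2
p′′(0) = 7
The Taylor polynomial is Σ p^(k)(0)/k! · w^k.

7/2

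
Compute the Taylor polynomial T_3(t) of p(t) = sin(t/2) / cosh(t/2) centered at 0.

Invert the denominator's series and multiply.

-t^3/12 + t/2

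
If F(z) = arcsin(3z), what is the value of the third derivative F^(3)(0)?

27

From the series, [z^3] F = 9/2; multiply by 3! = 6 to get 27.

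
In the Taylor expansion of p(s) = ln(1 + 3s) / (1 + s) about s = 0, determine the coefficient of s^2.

Multiply the two series term by term and collect like powers.
p(0) = 0
p′(0) = 3
p′′(0) = -15
So c_2 = p′′(0)/2! = -15/2.

-15/2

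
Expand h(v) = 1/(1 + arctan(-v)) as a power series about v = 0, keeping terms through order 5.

Let u equal the inner series; expand the outer function in u and truncate.
h(0) = 1
h′(0) = 1
h′′(0) = 2
h′′′(0) = 4
h^(4)(0) = 8
h^(5)(0) = 24

v^5/5 + v^4/3 + 2*v^3/3 + v^2 + v + 1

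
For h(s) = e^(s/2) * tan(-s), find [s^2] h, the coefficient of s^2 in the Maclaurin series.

Multiply the two series term by term and collect like powers.
h(0) = 0
h′(0) = -1
h′′(0) = -1
Then c_k = h^(k)(0)/k! gives each Taylor coefficient.

-1/2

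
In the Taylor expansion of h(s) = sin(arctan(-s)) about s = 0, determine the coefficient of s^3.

Plug the Maclaurin series of the inner function into that of the outer and collect terms.
So c_3 = h′′′(0)/3! = 1/2.

1/2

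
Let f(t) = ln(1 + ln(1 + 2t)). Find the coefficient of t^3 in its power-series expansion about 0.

28/3

Let u equal the inner series; expand the outer function in u and truncate.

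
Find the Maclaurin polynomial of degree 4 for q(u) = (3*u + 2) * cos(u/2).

Multiply each power in the prefactor through the base expansion.
q(0) = 2
q′(0) = 3
q′′(0) = -1/2
q′′′(0) = -9/4
q^(4)(0) = 1/8
Dividing each by k! gives the coefficients c_0, ..., c_4.

u^4/192 - 3*u^3/8 - u^2/4 + 3*u + 2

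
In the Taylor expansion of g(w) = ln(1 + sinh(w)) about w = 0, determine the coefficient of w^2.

-1/2

Substitute the inner expansion into the outer series and collect powers.
So c_2 = g′′(0)/2! = -1/2.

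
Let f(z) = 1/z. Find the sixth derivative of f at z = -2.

-45/8

The coefficient of (z + 2)^6 in the expansion is -1/128, so f^(6)(-2) = 6! * (-1/128) = -45/8.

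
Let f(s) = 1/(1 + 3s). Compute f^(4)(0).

1944

The coefficient of s^4 in the expansion is 81, so f^(4)(0) = 4! * (81) = 1944.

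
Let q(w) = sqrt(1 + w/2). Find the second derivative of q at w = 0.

-1/16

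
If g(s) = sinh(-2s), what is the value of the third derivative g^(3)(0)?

Differentiate repeatedly and evaluate at the center.
From the series, [s^3] g = -4/3; multiply by 3! = 6 to get -8.

-8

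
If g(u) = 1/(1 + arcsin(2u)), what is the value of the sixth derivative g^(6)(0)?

84992

Plug the Maclaurin series of the inner function into that of the outer and collect terms.
The coefficient of u^6 in the expansion is 5312/45, so g^(6)(0) = 6! * (5312/45) = 84992.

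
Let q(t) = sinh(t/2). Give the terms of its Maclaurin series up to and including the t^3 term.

q(0) = 0
q′(0) = 1/2
q′′(0) = 0
q′′′(0) = 1/8

t^3/48 + t/2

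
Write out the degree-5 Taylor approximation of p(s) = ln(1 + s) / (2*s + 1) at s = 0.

661*s^5/30 - 131*s^4/12 + 16*s^3/3 - 5*s^2/2 + s

Expand 1/(denominator) as a geometric series and multiply by the numerator's series.
p(0) = 0
p′(0) = 1
p′′(0) = -5
p′′′(0) = 32
p^(4)(0) = -262
p^(5)(0) = 2644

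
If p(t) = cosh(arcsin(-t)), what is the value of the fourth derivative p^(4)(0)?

5

Substitute the inner expansion into the outer series and collect powers.
The coefficient of t^4 in the expansion is 5/24, so p^(4)(0) = 4! * (5/24) = 5.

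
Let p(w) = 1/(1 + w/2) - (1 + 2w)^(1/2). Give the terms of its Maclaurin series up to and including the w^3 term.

-5*w^3/8 + 3*w^2/4 - 3*w/2

Add the two expansions coefficient-wise.
[w^0] = 0;  [w^1] = -3/2;  [w^2] = 3/4;  [w^3] = -5/8.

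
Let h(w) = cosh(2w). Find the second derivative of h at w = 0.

4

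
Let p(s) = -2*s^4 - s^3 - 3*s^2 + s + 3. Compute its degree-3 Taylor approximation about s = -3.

23*(s + 3)^3 - 102*(s + 3)^2 + 208*(s + 3) - 162

Compute the successive derivatives at the expansion point and divide by k!.
p(-3) = -162
p′(-3) = 208
p′′(-3) = -204
p′′′(-3) = 138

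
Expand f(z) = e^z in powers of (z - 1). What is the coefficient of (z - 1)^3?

Apply the Taylor formula c_k = f^(k)(a)/k!.

e/6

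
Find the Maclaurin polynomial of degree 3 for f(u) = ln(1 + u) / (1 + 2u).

16*u^3/3 - 5*u^2/2 + u

Write out both Maclaurin series and multiply, keeping only the needed powers.
[u^0] = 0;  [u^1] = 1;  [u^2] = -5/2;  [u^3] = 16/3.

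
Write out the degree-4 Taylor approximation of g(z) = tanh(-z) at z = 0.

z^3/3 - z

Use the known series and substitute for the argument.
g(0) = 0
g′(0) = -1
g′′(0) = 0
g′′′(0) = 2
g^(4)(0) = 0
The Taylor polynomial is Σ g^(k)(0)/k! · z^k.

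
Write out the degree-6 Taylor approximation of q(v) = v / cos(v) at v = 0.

5*v^5/24 + v^3/2 + v

Invert the denominator's series and multiply.
q(0) = 0
q′(0) = 1
q′′(0) = 0
q′′′(0) = 3
q^(4)(0) = 0
q^(5)(0) = 25
q^(6)(0) = 0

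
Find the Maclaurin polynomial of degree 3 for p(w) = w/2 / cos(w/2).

Write the quotient as an unknown series and match coefficients against numerator = denominator · series.
p(0) = 0
p′(0) = 1/2
p′′(0) = 0
p′′′(0) = 3/8

w^3/16 + w/2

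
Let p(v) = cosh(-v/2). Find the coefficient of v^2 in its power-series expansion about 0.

1/8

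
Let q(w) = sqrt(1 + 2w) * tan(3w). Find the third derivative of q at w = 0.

Multiply the two series term by term and collect like powers.
The coefficient of w^3 in the expansion is 15/2, so q′′′(0) = 3! * (15/2) = 45.

45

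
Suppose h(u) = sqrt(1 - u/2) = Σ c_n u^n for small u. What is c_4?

-5/2048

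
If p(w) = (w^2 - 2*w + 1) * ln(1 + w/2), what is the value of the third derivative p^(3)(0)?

19/4

Shift and add copies of the series according to the polynomial's terms.
The coefficient of w^3 in the expansion is 19/24, so p′′′(0) = 3! * (19/24) = 19/4.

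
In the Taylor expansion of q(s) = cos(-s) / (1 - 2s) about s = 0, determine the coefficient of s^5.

337/12

Multiply the two series term by term and collect like powers.
q(0) = 1
q′(0) = 2
q′′(0) = 7
q′′′(0) = 42
q^(4)(0) = 337
q^(5)(0) = 3370
So c_5 = q^(5)(0)/5! = 337/12.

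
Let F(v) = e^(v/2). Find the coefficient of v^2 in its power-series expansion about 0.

Use the known series and substitute for the argument.
[v^0] = 1;  [v^1] = 1/2;  [v^2] = 1/8.

1/8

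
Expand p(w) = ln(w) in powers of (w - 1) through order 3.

(w - 1)^3/3 - (w - 1)^2/2 + (w - 1)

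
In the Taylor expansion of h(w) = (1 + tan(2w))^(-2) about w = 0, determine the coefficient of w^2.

12

Compose series: expand the inner function first, then feed it into the outer expansion.
h(0) = 1
h′(0) = -4
h′′(0) = 24
Then c_k = h^(k)(0)/k! gives each Taylor coefficient.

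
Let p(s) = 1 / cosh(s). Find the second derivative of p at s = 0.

-1

Write the quotient as an unknown series and match coefficients against numerator = denominator · series.
From the series, [s^2] p = -1/2; multiply by 2! = 2 to get -1.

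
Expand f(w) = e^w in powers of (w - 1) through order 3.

f(1) = e
f′(1) = e
f′′(1) = e
f′′′(1) = e

e*(w - 1)^3/6 + e*(w - 1)^2/2 + e*(w - 1) + e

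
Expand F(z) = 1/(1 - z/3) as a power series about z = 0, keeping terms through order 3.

z^3/27 + z^2/9 + z/3 + 1

F(0) = 1
F′(0) = 1/3
F′′(0) = 2/9
F′′′(0) = 2/9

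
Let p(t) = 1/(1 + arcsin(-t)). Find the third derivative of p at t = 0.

Plug the Maclaurin series of the inner function into that of the outer and collect terms.
The coefficient of t^3 in the expansion is 7/6, so p′′′(0) = 3! * (7/6) = 7.

7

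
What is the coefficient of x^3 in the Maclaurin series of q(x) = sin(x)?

-1/6

[x^0] = 0;  [x^1] = 1;  [x^2] = 0;  [x^3] = -1/6.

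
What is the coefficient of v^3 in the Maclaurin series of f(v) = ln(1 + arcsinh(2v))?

4/3

Substitute the inner expansion into the outer series and collect powers.
f(0) = 0
f′(0) = 2
f′′(0) = -4
f′′′(0) = 8
Dividing each by k! gives the coefficients c_0, ..., c_3.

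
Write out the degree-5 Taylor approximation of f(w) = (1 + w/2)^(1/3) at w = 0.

Use the known series and substitute for the argument.
f(0) = 1
f′(0) = 1/6
f′′(0) = -1/18
f′′′(0) = 5/108
f^(4)(0) = -5/81
f^(5)(0) = 55/486

11*w^5/11664 - 5*w^4/1944 + 5*w^3/648 - w^2/36 + w/6 + 1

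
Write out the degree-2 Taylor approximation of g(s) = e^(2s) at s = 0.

g(0) = 1
g′(0) = 2
g′′(0) = 4

2*s^2 + 2*s + 1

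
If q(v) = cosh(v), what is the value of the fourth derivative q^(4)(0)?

Apply the Taylor formula c_k = f^(k)(a)/k!.
The coefficient of v^4 in the expansion is 1/24, so q^(4)(0) = 4! * (1/24) = 1.

1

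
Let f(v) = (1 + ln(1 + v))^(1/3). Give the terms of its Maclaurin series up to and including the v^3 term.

Let u equal the inner series; expand the outer function in u and truncate.
[v^0] = 1;  [v^1] = 1/3;  [v^2] = -5/18;  [v^3] = 23/81.

23*v^3/81 - 5*v^2/18 + v/3 + 1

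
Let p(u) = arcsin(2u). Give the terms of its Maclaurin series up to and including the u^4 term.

4*u^3/3 + 2*u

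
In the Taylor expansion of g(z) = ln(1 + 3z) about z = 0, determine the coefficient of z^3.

Compute the successive derivatives at the expansion point and divide by k!.
g(0) = 0
g′(0) = 3
g′′(0) = -9
g′′′(0) = 54

9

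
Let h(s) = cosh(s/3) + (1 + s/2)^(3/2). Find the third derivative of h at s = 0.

Expand each term separately and add.
From the series, [s^3] h = -1/128; multiply by 3! = 6 to get -3/64.

-3/64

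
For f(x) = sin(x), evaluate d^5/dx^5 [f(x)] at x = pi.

From the series, [(x - pi)^5] f = -1/120; multiply by 5! = 120 to get -1.

-1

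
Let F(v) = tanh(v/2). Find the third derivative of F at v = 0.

The coefficient of v^3 in the expansion is -1/24, so F′′′(0) = 3! * (-1/24) = -1/4.

-1/4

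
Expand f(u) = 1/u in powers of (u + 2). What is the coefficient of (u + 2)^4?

-1/32

[(u + 2)^0] = -1/2;  [(u + 2)^1] = -1/4;  [(u + 2)^2] = -1/8;  [(u + 2)^3] = -1/16;  [(u + 2)^4] = -1/32.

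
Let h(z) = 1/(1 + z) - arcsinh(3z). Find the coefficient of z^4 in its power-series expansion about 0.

1

Expand each term separately and add.
h(0) = 1
h′(0) = -4
h′′(0) = 2
h′′′(0) = 21
h^(4)(0) = 24
Dividing each by k! gives the coefficients c_0, ..., c_4.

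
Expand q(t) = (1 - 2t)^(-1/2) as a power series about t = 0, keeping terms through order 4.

q(0) = 1
q′(0) = 1
q′′(0) = 3
q′′′(0) = 15
q^(4)(0) = 105

35*t^4/8 + 5*t^3/2 + 3*t^2/2 + t + 1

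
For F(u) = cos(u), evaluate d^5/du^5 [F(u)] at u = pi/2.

-1

From the series, [(u - pi/2)^5] F = -1/120; multiply by 5! = 120 to get -1.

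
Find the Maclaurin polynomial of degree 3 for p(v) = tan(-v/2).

Use the known series and substitute for the argument.
[v^0] = 0;  [v^1] = -1/2;  [v^2] = 0;  [v^3] = -1/24.

-v^3/24 - v/2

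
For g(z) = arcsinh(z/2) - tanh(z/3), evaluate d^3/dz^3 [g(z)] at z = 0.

-11/216

Add the two expansions coefficient-wise.
The coefficient of z^3 in the expansion is -11/1296, so g′′′(0) = 3! * (-11/1296) = -11/216.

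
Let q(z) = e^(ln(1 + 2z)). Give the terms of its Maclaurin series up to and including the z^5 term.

2*z + 1

Compose series: expand the inner function first, then feed it into the outer expansion.
q(0) = 1
q′(0) = 2
q′′(0) = 0
q′′′(0) = 0
q^(4)(0) = 0
q^(5)(0) = 0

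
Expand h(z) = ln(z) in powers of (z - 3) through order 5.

(z - 3)^5/1215 - (z - 3)^4/324 + (z - 3)^3/81 - (z - 3)^2/18 + (z - 3)/3 + ln(3)

Compute the successive derivatives at the expansion point and divide by k!.
h(3) = ln(3)
h′(3) = 1/3
h′′(3) = -1/9
h′′′(3) = 2/27
h^(4)(3) = -2/27
h^(5)(3) = 8/81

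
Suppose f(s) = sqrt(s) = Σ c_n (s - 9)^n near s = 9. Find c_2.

[(s - 9)^0] = 3;  [(s - 9)^1] = 1/6;  [(s - 9)^2] = -1/216.
So c_2 = f′′(9)/2! = -1/216.

-1/216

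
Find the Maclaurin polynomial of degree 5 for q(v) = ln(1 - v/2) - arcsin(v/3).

-17*v^5/2592 - v^4/64 - 31*v^3/648 - v^2/8 - 5*v/6

Combine the two series term by term.
q(0) = 0
q′(0) = -5/6
q′′(0) = -1/4
q′′′(0) = -31/108
q^(4)(0) = -3/8
q^(5)(0) = -85/108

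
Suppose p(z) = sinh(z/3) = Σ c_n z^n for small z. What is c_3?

p(0) = 0
p′(0) = 1/3
p′′(0) = 0
p′′′(0) = 1/27
So c_3 = p′′′(0)/3! = 1/162.

1/162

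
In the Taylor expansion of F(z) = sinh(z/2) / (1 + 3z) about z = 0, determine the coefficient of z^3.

217/48

Multiply the two series term by term and collect like powers.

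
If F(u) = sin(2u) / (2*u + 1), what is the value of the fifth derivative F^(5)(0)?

Use 1/(1 - r) = Σ r^k on the denominator, then take the Cauchy product.
From the series, [u^5] F = 404/15; multiply by 5! = 120 to get 3232.

3232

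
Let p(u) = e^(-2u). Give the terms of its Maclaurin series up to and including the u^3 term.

Differentiate repeatedly and evaluate at the center.

-4*u^3/3 + 2*u^2 - 2*u + 1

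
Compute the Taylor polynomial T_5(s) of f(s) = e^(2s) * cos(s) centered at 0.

-19*s^5/60 - 7*s^4/24 + s^3/3 + 3*s^2/2 + 2*s + 1

Take the Cauchy product of the two expansions.
f(0) = 1
f′(0) = 2
f′′(0) = 3
f′′′(0) = 2
f^(4)(0) = -7
f^(5)(0) = -38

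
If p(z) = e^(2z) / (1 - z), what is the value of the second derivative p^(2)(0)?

10

Multiply the numerator's expansion by the denominator's geometric series.
From the series, [z^2] p = 5; multiply by 2! = 2 to get 10.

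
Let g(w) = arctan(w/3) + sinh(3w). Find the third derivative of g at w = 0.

727/27

Add the two expansions coefficient-wise.
From the series, [w^3] g = 727/162; multiply by 3! = 6 to get 727/27.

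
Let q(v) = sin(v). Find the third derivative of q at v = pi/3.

From the series, [(v - pi/3)^3] q = -1/12; multiply by 3! = 6 to get -1/2.

-1/2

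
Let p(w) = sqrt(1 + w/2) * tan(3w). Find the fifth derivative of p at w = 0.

986463/256

Multiply the two series term by term and collect like powers.
The coefficient of w^5 in the expansion is 328821/10240, so p^(5)(0) = 5! * (328821/10240) = 986463/256.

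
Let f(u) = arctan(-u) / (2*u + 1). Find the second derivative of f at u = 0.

Expand 1/(denominator) as a geometric series and multiply by the numerator's series.
The coefficient of u^2 in the expansion is 2, so f′′(0) = 2! * (2) = 4.

4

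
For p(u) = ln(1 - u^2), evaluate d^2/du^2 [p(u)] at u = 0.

The coefficient of u^2 in the expansion is -1, so p′′(0) = 2! * (-1) = -2.

-2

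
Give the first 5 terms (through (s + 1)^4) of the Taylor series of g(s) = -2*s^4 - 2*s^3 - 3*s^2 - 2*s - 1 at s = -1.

-2*(s + 1)^4 + 6*(s + 1)^3 - 9*(s + 1)^2 + 6*(s + 1) - 2

Use the known series and substitute for the argument.
g(-1) = -2
g′(-1) = 6
g′′(-1) = -18
g′′′(-1) = 36
g^(4)(-1) = -48
Then c_k = g^(k)(-1)/k! gives each Taylor coefficient.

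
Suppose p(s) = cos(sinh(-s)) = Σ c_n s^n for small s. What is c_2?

Plug the Maclaurin series of the inner function into that of the outer and collect terms.
p(0) = 1
p′(0) = 0
p′′(0) = -1

-1/2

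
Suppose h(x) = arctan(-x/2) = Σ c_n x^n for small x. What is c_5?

[x^0] = 0;  [x^1] = -1/2;  [x^2] = 0;  [x^3] = 1/24;  [x^4] = 0;  [x^5] = -1/160.
So c_5 = h^(5)(0)/5! = -1/160.

-1/160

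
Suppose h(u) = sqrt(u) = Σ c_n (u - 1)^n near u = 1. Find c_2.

-1/8

Apply the Taylor formula c_k = f^(k)(a)/k!.
h(1) = 1
h′(1) = 1/2
h′′(1) = -1/4
Then c_k = h^(k)(1)/k! gives each Taylor coefficient.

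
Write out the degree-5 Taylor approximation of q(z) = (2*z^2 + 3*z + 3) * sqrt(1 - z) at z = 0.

-83*z^5/256 - 71*z^4/128 - 25*z^3/16 + z^2/8 + 3*z/2 + 3

Distribute the polynomial across the series and collect like powers.
q(0) = 3
q′(0) = 3/2
q′′(0) = 1/4
q′′′(0) = -75/8
q^(4)(0) = -213/16
q^(5)(0) = -1245/32
Dividing each by k! gives the coefficients c_0, ..., c_5.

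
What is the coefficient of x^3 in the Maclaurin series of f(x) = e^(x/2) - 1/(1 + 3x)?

Expand each term separately and add.
[x^0] = 0;  [x^1] = 7/2;  [x^2] = -71/8;  [x^3] = 1297/48.
So c_3 = f′′′(0)/3! = 1297/48.

1297/48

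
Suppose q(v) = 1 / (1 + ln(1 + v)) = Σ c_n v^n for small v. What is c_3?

Write 1/(1+u) = 1 - u + u^2 - u^3 + ... and substitute the series for u.
q(0) = 1
q′(0) = -1
q′′(0) = 3
q′′′(0) = -14

-7/3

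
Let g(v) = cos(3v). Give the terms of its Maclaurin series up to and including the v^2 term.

1 - 9*v^2/2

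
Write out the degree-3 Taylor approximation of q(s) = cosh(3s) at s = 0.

9*s^2/2 + 1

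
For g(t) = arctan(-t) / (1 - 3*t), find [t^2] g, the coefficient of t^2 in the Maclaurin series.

Expand 1/(denominator) as a geometric series and multiply by the numerator's series.
[t^0] = 0;  [t^1] = -1;  [t^2] = -3.

-3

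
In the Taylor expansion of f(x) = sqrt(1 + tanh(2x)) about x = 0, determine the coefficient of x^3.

-5/6

Plug the Maclaurin series of the inner function into that of the outer and collect terms.
f(0) = 1
f′(0) = 1
f′′(0) = -1
f′′′(0) = -5
So c_3 = f′′′(0)/3! = -5/6.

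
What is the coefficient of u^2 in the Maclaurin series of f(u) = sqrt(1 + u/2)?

-1/32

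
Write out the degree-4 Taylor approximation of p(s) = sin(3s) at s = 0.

-9*s^3/2 + 3*s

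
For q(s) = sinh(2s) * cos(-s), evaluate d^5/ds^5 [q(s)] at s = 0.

-38

Multiply the two series term by term and collect like powers.
The coefficient of s^5 in the expansion is -19/60, so q^(5)(0) = 5! * (-19/60) = -38.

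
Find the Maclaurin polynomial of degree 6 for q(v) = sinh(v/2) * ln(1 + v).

247*v^6/2304 - 13*v^5/96 + 3*v^4/16 - v^3/4 + v^2/2

Multiply the two series term by term and collect like powers.
[v^0] = 0;  [v^1] = 0;  [v^2] = 1/2;  [v^3] = -1/4;  [v^4] = 3/16;  [v^5] = -13/96;  [v^6] = 247/2304.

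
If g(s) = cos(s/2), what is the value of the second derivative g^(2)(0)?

-1/4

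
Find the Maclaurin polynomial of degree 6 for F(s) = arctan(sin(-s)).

Substitute the inner expansion into the outer series and collect powers.
F(0) = 0
F′(0) = -1
F′′(0) = 0
F′′′(0) = 3
F^(4)(0) = 0
F^(5)(0) = -45
F^(6)(0) = 0

-3*s^5/8 + s^3/2 - s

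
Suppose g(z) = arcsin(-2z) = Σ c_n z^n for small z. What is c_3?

-4/3

g(0) = 0
g′(0) = -2
g′′(0) = 0
g′′′(0) = -8
Dividing each by k! gives the coefficients c_0, ..., c_3.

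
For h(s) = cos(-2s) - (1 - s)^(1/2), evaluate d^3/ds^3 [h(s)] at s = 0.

3/8

Add the two expansions coefficient-wise.
The coefficient of s^3 in the expansion is 1/16, so h′′′(0) = 3! * (1/16) = 3/8.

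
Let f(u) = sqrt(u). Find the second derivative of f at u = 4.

-1/32

The coefficient of (u - 4)^2 in the expansion is -1/64, so f′′(4) = 2! * (-1/64) = -1/32.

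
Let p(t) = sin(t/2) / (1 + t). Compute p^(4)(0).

-23/2

Write out both Maclaurin series and multiply, keeping only the needed powers.
The coefficient of t^4 in the expansion is -23/48, so p^(4)(0) = 4! * (-23/48) = -23/2.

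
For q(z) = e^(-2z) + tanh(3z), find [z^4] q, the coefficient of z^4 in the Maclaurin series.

2/3

Expand each term separately and add.
q(0) = 1
q′(0) = 1
q′′(0) = 4
q′′′(0) = -62
q^(4)(0) = 16
So c_4 = q^(4)(0)/4! = 2/3.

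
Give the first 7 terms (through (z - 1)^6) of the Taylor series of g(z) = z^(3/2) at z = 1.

7*(z - 1)^6/1024 - 3*(z - 1)^5/256 + 3*(z - 1)^4/128 - (z - 1)^3/16 + 3*(z - 1)^2/8 + 3*(z - 1)/2 + 1

Use the known series and substitute for the argument.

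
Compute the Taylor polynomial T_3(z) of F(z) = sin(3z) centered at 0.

F(0) = 0
F′(0) = 3
F′′(0) = 0
F′′′(0) = -27
Then c_k = F^(k)(0)/k! gives each Taylor coefficient.

-9*z^3/2 + 3*z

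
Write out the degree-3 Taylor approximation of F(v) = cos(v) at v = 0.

1 - v^2/2

[v^0] = 1;  [v^1] = 0;  [v^2] = -1/2;  [v^3] = 0.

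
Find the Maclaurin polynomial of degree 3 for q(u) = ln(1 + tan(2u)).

16*u^3/3 - 2*u^2 + 2*u

Plug the Maclaurin series of the inner function into that of the outer and collect terms.
q(0) = 0
q′(0) = 2
q′′(0) = -4
q′′′(0) = 32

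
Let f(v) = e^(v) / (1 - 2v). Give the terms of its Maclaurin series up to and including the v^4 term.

Write out both Maclaurin series and multiply, keeping only the needed powers.

211*v^4/8 + 79*v^3/6 + 13*v^2/2 + 3*v + 1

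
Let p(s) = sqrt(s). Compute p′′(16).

The coefficient of (s - 16)^2 in the expansion is -1/512, so p′′(16) = 2! * (-1/512) = -1/256.

-1/256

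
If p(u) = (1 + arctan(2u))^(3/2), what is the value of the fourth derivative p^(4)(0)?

Substitute the inner expansion into the outer series and collect powers.
From the series, [u^4] p = -29/8; multiply by 4! = 24 to get -87.

-87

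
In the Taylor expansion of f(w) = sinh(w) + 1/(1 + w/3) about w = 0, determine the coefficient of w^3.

Add the two expansions coefficient-wise.
f(0) = 1
f′(0) = 2/3
f′′(0) = 2/9
f′′′(0) = 7/9
So c_3 = f′′′(0)/3! = 7/54.

7/54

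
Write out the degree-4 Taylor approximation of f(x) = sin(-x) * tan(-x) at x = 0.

Multiply the two series term by term and collect like powers.
[x^0] = 0;  [x^1] = 0;  [x^2] = 1;  [x^3] = 0;  [x^4] = 1/6.

x^4/6 + x^2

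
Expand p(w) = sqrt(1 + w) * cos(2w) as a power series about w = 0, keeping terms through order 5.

Expand each factor separately, then convolve coefficients.

181*w^5/768 + 337*w^4/384 - 15*w^3/16 - 17*w^2/8 + w/2 + 1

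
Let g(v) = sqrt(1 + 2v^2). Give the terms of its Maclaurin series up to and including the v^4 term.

-v^4/2 + v^2 + 1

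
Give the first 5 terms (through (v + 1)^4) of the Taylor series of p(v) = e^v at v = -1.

(v + 1)^4*e^(-1)/24 + (v + 1)^3*e^(-1)/6 + (v + 1)^2*e^(-1)/2 + (v + 1)*e^(-1) + e^(-1)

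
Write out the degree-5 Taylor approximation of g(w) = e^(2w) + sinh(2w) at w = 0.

8*w^5/15 + 2*w^4/3 + 8*w^3/3 + 2*w^2 + 4*w + 1

Add the two expansions coefficient-wise.
g(0) = 1
g′(0) = 4
g′′(0) = 4
g′′′(0) = 16
g^(4)(0) = 16
g^(5)(0) = 64
The Taylor polynomial is Σ g^(k)(0)/k! · w^k.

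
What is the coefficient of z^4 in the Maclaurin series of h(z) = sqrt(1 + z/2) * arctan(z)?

Multiply the two series term by term and collect like powers.
h(0) = 0
h′(0) = 1
h′′(0) = 1/2
h′′′(0) = -35/16
h^(4)(0) = -29/16

-29/384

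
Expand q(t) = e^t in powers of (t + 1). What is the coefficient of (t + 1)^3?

Compute the successive derivatives at the expansion point and divide by k!.
q(-1) = e^(-1)
q′(-1) = e^(-1)
q′′(-1) = e^(-1)
q′′′(-1) = e^(-1)
The Taylor polynomial is Σ q^(k)(-1)/k! · (t + 1)^k.

e^(-1)/6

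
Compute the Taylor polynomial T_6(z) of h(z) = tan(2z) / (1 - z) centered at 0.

134*z^6/15 + 134*z^5/15 + 14*z^4/3 + 14*z^3/3 + 2*z^2 + 2*z

Expand each factor separately, then convolve coefficients.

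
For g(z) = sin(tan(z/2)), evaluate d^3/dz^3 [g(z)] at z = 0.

Let u equal the inner series; expand the outer function in u and truncate.
From the series, [z^3] g = 1/48; multiply by 3! = 6 to get 1/8.

1/8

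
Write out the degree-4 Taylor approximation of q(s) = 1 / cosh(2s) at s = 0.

Divide the numerator series by the denominator series (power-series long division).
[s^0] = 1;  [s^1] = 0;  [s^2] = -2;  [s^3] = 0;  [s^4] = 10/3.

10*s^4/3 - 2*s^2 + 1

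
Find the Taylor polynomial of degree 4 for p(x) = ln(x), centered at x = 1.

p(1) = 0
p′(1) = 1
p′′(1) = -1
p′′′(1) = 2
p^(4)(1) = -6

-(x - 1)^4/4 + (x - 1)^3/3 - (x - 1)^2/2 + (x - 1)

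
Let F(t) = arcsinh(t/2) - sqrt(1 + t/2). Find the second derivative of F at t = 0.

Combine the two series term by term.
The coefficient of t^2 in the expansion is 1/32, so F′′(0) = 2! * (1/32) = 1/16.

1/16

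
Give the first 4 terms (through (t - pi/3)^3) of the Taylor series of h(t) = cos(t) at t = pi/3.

Compute the successive derivatives at the expansion point and divide by k!.
h(pi/3) = 1/2
h′(pi/3) = -sqrt(3)/2
h′′(pi/3) = -1/2
h′′′(pi/3) = sqrt(3)/2
Then c_k = h^(k)(pi/3)/k! gives each Taylor coefficient.

sqrt(3)*(t - pi/3)^3/12 - (t - pi/3)^2/4 - sqrt(3)*(t - pi/3)/2 + 1/2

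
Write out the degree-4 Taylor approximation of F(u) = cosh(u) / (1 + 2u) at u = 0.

433*u^4/24 - 9*u^3 + 9*u^2/2 - 2*u + 1

Expand each factor separately, then convolve coefficients.
F(0) = 1
F′(0) = -2
F′′(0) = 9
F′′′(0) = -54
F^(4)(0) = 433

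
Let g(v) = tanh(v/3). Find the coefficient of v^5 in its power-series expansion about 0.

2/3645

[v^0] = 0;  [v^1] = 1/3;  [v^2] = 0;  [v^3] = -1/81;  [v^4] = 0;  [v^5] = 2/3645.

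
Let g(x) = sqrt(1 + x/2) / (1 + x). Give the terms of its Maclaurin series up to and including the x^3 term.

Expand each factor separately, then convolve coefficients.

-91*x^3/128 + 23*x^2/32 - 3*x/4 + 1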